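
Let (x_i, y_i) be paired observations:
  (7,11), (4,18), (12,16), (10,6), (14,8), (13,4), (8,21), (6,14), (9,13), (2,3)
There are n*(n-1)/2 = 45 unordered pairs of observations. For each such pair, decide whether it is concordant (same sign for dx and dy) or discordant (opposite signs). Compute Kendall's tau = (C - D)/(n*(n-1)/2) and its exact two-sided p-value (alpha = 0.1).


Step 1: Enumerate the 45 unordered pairs (i,j) with i<j and classify each by sign(x_j-x_i) * sign(y_j-y_i).
  (1,2):dx=-3,dy=+7->D; (1,3):dx=+5,dy=+5->C; (1,4):dx=+3,dy=-5->D; (1,5):dx=+7,dy=-3->D
  (1,6):dx=+6,dy=-7->D; (1,7):dx=+1,dy=+10->C; (1,8):dx=-1,dy=+3->D; (1,9):dx=+2,dy=+2->C
  (1,10):dx=-5,dy=-8->C; (2,3):dx=+8,dy=-2->D; (2,4):dx=+6,dy=-12->D; (2,5):dx=+10,dy=-10->D
  (2,6):dx=+9,dy=-14->D; (2,7):dx=+4,dy=+3->C; (2,8):dx=+2,dy=-4->D; (2,9):dx=+5,dy=-5->D
  (2,10):dx=-2,dy=-15->C; (3,4):dx=-2,dy=-10->C; (3,5):dx=+2,dy=-8->D; (3,6):dx=+1,dy=-12->D
  (3,7):dx=-4,dy=+5->D; (3,8):dx=-6,dy=-2->C; (3,9):dx=-3,dy=-3->C; (3,10):dx=-10,dy=-13->C
  (4,5):dx=+4,dy=+2->C; (4,6):dx=+3,dy=-2->D; (4,7):dx=-2,dy=+15->D; (4,8):dx=-4,dy=+8->D
  (4,9):dx=-1,dy=+7->D; (4,10):dx=-8,dy=-3->C; (5,6):dx=-1,dy=-4->C; (5,7):dx=-6,dy=+13->D
  (5,8):dx=-8,dy=+6->D; (5,9):dx=-5,dy=+5->D; (5,10):dx=-12,dy=-5->C; (6,7):dx=-5,dy=+17->D
  (6,8):dx=-7,dy=+10->D; (6,9):dx=-4,dy=+9->D; (6,10):dx=-11,dy=-1->C; (7,8):dx=-2,dy=-7->C
  (7,9):dx=+1,dy=-8->D; (7,10):dx=-6,dy=-18->C; (8,9):dx=+3,dy=-1->D; (8,10):dx=-4,dy=-11->C
  (9,10):dx=-7,dy=-10->C
Step 2: C = 19, D = 26, total pairs = 45.
Step 3: tau = (C - D)/(n(n-1)/2) = (19 - 26)/45 = -0.155556.
Step 4: Exact two-sided p-value (enumerate n! = 3628800 permutations of y under H0): p = 0.600654.
Step 5: alpha = 0.1. fail to reject H0.

tau_b = -0.1556 (C=19, D=26), p = 0.600654, fail to reject H0.


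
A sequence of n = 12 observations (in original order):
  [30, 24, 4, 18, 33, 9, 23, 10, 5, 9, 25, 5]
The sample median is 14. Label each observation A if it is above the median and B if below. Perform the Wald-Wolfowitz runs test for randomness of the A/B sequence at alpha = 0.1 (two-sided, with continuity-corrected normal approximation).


Step 1: Compute median = 14; label A = above, B = below.
Labels in order: AABAABABBBAB  (n_A = 6, n_B = 6)
Step 2: Count runs R = 8.
Step 3: Under H0 (random ordering), E[R] = 2*n_A*n_B/(n_A+n_B) + 1 = 2*6*6/12 + 1 = 7.0000.
        Var[R] = 2*n_A*n_B*(2*n_A*n_B - n_A - n_B) / ((n_A+n_B)^2 * (n_A+n_B-1)) = 4320/1584 = 2.7273.
        SD[R] = 1.6514.
Step 4: Continuity-corrected z = (R - 0.5 - E[R]) / SD[R] = (8 - 0.5 - 7.0000) / 1.6514 = 0.3028.
Step 5: Two-sided p-value via normal approximation = 2*(1 - Phi(|z|)) = 0.762069.
Step 6: alpha = 0.1. fail to reject H0.

R = 8, z = 0.3028, p = 0.762069, fail to reject H0.


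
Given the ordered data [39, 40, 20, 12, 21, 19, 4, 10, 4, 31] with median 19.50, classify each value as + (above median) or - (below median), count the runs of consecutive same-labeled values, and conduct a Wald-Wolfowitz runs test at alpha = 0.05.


Step 1: Compute median = 19.50; label A = above, B = below.
Labels in order: AAABABBBBA  (n_A = 5, n_B = 5)
Step 2: Count runs R = 5.
Step 3: Under H0 (random ordering), E[R] = 2*n_A*n_B/(n_A+n_B) + 1 = 2*5*5/10 + 1 = 6.0000.
        Var[R] = 2*n_A*n_B*(2*n_A*n_B - n_A - n_B) / ((n_A+n_B)^2 * (n_A+n_B-1)) = 2000/900 = 2.2222.
        SD[R] = 1.4907.
Step 4: Continuity-corrected z = (R + 0.5 - E[R]) / SD[R] = (5 + 0.5 - 6.0000) / 1.4907 = -0.3354.
Step 5: Two-sided p-value via normal approximation = 2*(1 - Phi(|z|)) = 0.737316.
Step 6: alpha = 0.05. fail to reject H0.

R = 5, z = -0.3354, p = 0.737316, fail to reject H0.


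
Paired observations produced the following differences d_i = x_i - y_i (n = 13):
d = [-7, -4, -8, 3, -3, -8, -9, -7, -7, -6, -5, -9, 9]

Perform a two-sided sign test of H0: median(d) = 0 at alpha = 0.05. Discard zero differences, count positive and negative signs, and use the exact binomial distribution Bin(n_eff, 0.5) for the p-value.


Step 1: Discard zero differences. Original n = 13; n_eff = number of nonzero differences = 13.
Nonzero differences (with sign): -7, -4, -8, +3, -3, -8, -9, -7, -7, -6, -5, -9, +9
Step 2: Count signs: positive = 2, negative = 11.
Step 3: Under H0: P(positive) = 0.5, so the number of positives S ~ Bin(13, 0.5).
Step 4: Two-sided exact p-value = sum of Bin(13,0.5) probabilities at or below the observed probability = 0.022461.
Step 5: alpha = 0.05. reject H0.

n_eff = 13, pos = 2, neg = 11, p = 0.022461, reject H0.


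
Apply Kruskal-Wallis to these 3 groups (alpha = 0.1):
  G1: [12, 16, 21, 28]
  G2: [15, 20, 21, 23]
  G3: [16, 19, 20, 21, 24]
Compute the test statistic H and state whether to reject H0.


Step 1: Combine all N = 13 observations and assign midranks.
sorted (value, group, rank): (12,G1,1), (15,G2,2), (16,G1,3.5), (16,G3,3.5), (19,G3,5), (20,G2,6.5), (20,G3,6.5), (21,G1,9), (21,G2,9), (21,G3,9), (23,G2,11), (24,G3,12), (28,G1,13)
Step 2: Sum ranks within each group.
R_1 = 26.5 (n_1 = 4)
R_2 = 28.5 (n_2 = 4)
R_3 = 36 (n_3 = 5)
Step 3: H = 12/(N(N+1)) * sum(R_i^2/n_i) - 3(N+1)
     = 12/(13*14) * (26.5^2/4 + 28.5^2/4 + 36^2/5) - 3*14
     = 0.065934 * 637.825 - 42
     = 0.054396.
Step 4: Ties present; correction factor C = 1 - 36/(13^3 - 13) = 0.983516. Corrected H = 0.054396 / 0.983516 = 0.055307.
Step 5: Under H0, H ~ chi^2(2); p-value = 0.972725.
Step 6: alpha = 0.1. fail to reject H0.

H = 0.0553, df = 2, p = 0.972725, fail to reject H0.


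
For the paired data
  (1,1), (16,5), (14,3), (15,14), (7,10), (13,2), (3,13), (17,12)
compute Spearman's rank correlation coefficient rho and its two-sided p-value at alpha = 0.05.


Step 1: Rank x and y separately (midranks; no ties here).
rank(x): 1->1, 16->7, 14->5, 15->6, 7->3, 13->4, 3->2, 17->8
rank(y): 1->1, 5->4, 3->3, 14->8, 10->5, 2->2, 13->7, 12->6
Step 2: d_i = R_x(i) - R_y(i); compute d_i^2.
  (1-1)^2=0, (7-4)^2=9, (5-3)^2=4, (6-8)^2=4, (3-5)^2=4, (4-2)^2=4, (2-7)^2=25, (8-6)^2=4
sum(d^2) = 54.
Step 3: rho = 1 - 6*54 / (8*(8^2 - 1)) = 1 - 324/504 = 0.357143.
Step 4: Under H0, t = rho * sqrt((n-2)/(1-rho^2)) = 0.9366 ~ t(6).
Step 5: Two-sided p-value from the t-distribution with 6 df = 0.385121.
Step 6: alpha = 0.05. fail to reject H0.

rho = 0.3571, p = 0.385121, fail to reject H0 at alpha = 0.05.


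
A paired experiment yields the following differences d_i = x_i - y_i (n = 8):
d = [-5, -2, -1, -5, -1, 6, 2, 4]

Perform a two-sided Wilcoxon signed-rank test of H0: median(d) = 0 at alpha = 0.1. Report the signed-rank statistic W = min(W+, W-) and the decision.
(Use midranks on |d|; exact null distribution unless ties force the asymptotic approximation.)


Step 1: Drop any zero differences (none here) and take |d_i|.
|d| = [5, 2, 1, 5, 1, 6, 2, 4]
Step 2: Midrank |d_i| (ties get averaged ranks).
ranks: |5|->6.5, |2|->3.5, |1|->1.5, |5|->6.5, |1|->1.5, |6|->8, |2|->3.5, |4|->5
Step 3: Attach original signs; sum ranks with positive sign and with negative sign.
W+ = 8 + 3.5 + 5 = 16.5
W- = 6.5 + 3.5 + 1.5 + 6.5 + 1.5 = 19.5
(Check: W+ + W- = 36 should equal n(n+1)/2 = 36.)
Step 4: Test statistic W = min(W+, W-) = 16.5.
Step 5: Ties in |d|, so use the tie-corrected normal approximation.
        E[W] = n(n+1)/4 = 8*9/4 = 18.
        Tie groups: |d|=1 (t=2), |d|=2 (t=2), |d|=5 (t=2); sum(t^3 - t) = 18.
        Var[W] = n(n+1)(2n+1)/24 - sum(t^3-t)/48 = 1224/24 - 18/48 = 50.625.
        z = (W - E[W]) / sqrt(Var[W]) = (16.5 - 18) / 7.1151 = -0.2108.
        Two-sided p = 2*Phi(z) = 0.833029.
Step 6: alpha = 0.1. fail to reject H0.

W+ = 16.5, W- = 19.5, W = min = 16.5, p = 0.833029, fail to reject H0.


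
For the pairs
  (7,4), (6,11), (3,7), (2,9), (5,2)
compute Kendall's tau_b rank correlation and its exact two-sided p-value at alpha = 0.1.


Step 1: Enumerate the 10 unordered pairs (i,j) with i<j and classify each by sign(x_j-x_i) * sign(y_j-y_i).
  (1,2):dx=-1,dy=+7->D; (1,3):dx=-4,dy=+3->D; (1,4):dx=-5,dy=+5->D; (1,5):dx=-2,dy=-2->C
  (2,3):dx=-3,dy=-4->C; (2,4):dx=-4,dy=-2->C; (2,5):dx=-1,dy=-9->C; (3,4):dx=-1,dy=+2->D
  (3,5):dx=+2,dy=-5->D; (4,5):dx=+3,dy=-7->D
Step 2: C = 4, D = 6, total pairs = 10.
Step 3: tau = (C - D)/(n(n-1)/2) = (4 - 6)/10 = -0.200000.
Step 4: Exact two-sided p-value (enumerate n! = 120 permutations of y under H0): p = 0.816667.
Step 5: alpha = 0.1. fail to reject H0.

tau_b = -0.2000 (C=4, D=6), p = 0.816667, fail to reject H0.


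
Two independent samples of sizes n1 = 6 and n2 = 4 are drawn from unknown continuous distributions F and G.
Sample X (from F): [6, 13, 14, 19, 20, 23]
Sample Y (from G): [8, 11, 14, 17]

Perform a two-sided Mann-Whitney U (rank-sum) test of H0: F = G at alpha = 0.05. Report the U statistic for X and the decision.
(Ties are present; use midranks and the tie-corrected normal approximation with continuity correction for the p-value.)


Step 1: Combine and sort all 10 observations; assign midranks.
sorted (value, group): (6,X), (8,Y), (11,Y), (13,X), (14,X), (14,Y), (17,Y), (19,X), (20,X), (23,X)
ranks: 6->1, 8->2, 11->3, 13->4, 14->5.5, 14->5.5, 17->7, 19->8, 20->9, 23->10
Step 2: Rank sum for X: R1 = 1 + 4 + 5.5 + 8 + 9 + 10 = 37.5.
Step 3: U_X = R1 - n1(n1+1)/2 = 37.5 - 6*7/2 = 37.5 - 21 = 16.5.
       U_Y = n1*n2 - U_X = 24 - 16.5 = 7.5.
Step 4: Ties are present, so use the tie-corrected normal approximation (with continuity correction) for the p-value.
Step 5: p-value = 0.392330; compare to alpha = 0.05. fail to reject H0.

U_X = 16.5, p = 0.392330, fail to reject H0 at alpha = 0.05.


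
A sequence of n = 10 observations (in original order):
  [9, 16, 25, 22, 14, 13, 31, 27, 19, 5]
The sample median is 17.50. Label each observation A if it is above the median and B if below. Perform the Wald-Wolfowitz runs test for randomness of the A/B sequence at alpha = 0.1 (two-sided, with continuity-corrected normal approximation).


Step 1: Compute median = 17.50; label A = above, B = below.
Labels in order: BBAABBAAAB  (n_A = 5, n_B = 5)
Step 2: Count runs R = 5.
Step 3: Under H0 (random ordering), E[R] = 2*n_A*n_B/(n_A+n_B) + 1 = 2*5*5/10 + 1 = 6.0000.
        Var[R] = 2*n_A*n_B*(2*n_A*n_B - n_A - n_B) / ((n_A+n_B)^2 * (n_A+n_B-1)) = 2000/900 = 2.2222.
        SD[R] = 1.4907.
Step 4: Continuity-corrected z = (R + 0.5 - E[R]) / SD[R] = (5 + 0.5 - 6.0000) / 1.4907 = -0.3354.
Step 5: Two-sided p-value via normal approximation = 2*(1 - Phi(|z|)) = 0.737316.
Step 6: alpha = 0.1. fail to reject H0.

R = 5, z = -0.3354, p = 0.737316, fail to reject H0.


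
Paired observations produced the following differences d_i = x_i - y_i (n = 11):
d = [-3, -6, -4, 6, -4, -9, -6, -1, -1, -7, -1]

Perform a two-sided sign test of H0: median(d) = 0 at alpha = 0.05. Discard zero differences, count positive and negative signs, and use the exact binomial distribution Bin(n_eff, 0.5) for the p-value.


Step 1: Discard zero differences. Original n = 11; n_eff = number of nonzero differences = 11.
Nonzero differences (with sign): -3, -6, -4, +6, -4, -9, -6, -1, -1, -7, -1
Step 2: Count signs: positive = 1, negative = 10.
Step 3: Under H0: P(positive) = 0.5, so the number of positives S ~ Bin(11, 0.5).
Step 4: Two-sided exact p-value = sum of Bin(11,0.5) probabilities at or below the observed probability = 0.011719.
Step 5: alpha = 0.05. reject H0.

n_eff = 11, pos = 1, neg = 10, p = 0.011719, reject H0.


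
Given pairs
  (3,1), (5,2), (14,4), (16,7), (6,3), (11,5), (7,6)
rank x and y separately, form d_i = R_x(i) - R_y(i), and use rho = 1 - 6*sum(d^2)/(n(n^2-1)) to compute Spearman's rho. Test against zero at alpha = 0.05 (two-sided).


Step 1: Rank x and y separately (midranks; no ties here).
rank(x): 3->1, 5->2, 14->6, 16->7, 6->3, 11->5, 7->4
rank(y): 1->1, 2->2, 4->4, 7->7, 3->3, 5->5, 6->6
Step 2: d_i = R_x(i) - R_y(i); compute d_i^2.
  (1-1)^2=0, (2-2)^2=0, (6-4)^2=4, (7-7)^2=0, (3-3)^2=0, (5-5)^2=0, (4-6)^2=4
sum(d^2) = 8.
Step 3: rho = 1 - 6*8 / (7*(7^2 - 1)) = 1 - 48/336 = 0.857143.
Step 4: Under H0, t = rho * sqrt((n-2)/(1-rho^2)) = 3.7210 ~ t(5).
Step 5: Two-sided p-value from the t-distribution with 5 df = 0.013697.
Step 6: alpha = 0.05. reject H0.

rho = 0.8571, p = 0.013697, reject H0 at alpha = 0.05.


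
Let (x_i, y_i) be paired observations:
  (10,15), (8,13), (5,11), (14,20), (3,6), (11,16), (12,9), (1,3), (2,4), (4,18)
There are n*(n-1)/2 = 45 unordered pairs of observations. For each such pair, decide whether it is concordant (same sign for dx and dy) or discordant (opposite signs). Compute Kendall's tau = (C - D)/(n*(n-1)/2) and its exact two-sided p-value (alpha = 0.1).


Step 1: Enumerate the 45 unordered pairs (i,j) with i<j and classify each by sign(x_j-x_i) * sign(y_j-y_i).
  (1,2):dx=-2,dy=-2->C; (1,3):dx=-5,dy=-4->C; (1,4):dx=+4,dy=+5->C; (1,5):dx=-7,dy=-9->C
  (1,6):dx=+1,dy=+1->C; (1,7):dx=+2,dy=-6->D; (1,8):dx=-9,dy=-12->C; (1,9):dx=-8,dy=-11->C
  (1,10):dx=-6,dy=+3->D; (2,3):dx=-3,dy=-2->C; (2,4):dx=+6,dy=+7->C; (2,5):dx=-5,dy=-7->C
  (2,6):dx=+3,dy=+3->C; (2,7):dx=+4,dy=-4->D; (2,8):dx=-7,dy=-10->C; (2,9):dx=-6,dy=-9->C
  (2,10):dx=-4,dy=+5->D; (3,4):dx=+9,dy=+9->C; (3,5):dx=-2,dy=-5->C; (3,6):dx=+6,dy=+5->C
  (3,7):dx=+7,dy=-2->D; (3,8):dx=-4,dy=-8->C; (3,9):dx=-3,dy=-7->C; (3,10):dx=-1,dy=+7->D
  (4,5):dx=-11,dy=-14->C; (4,6):dx=-3,dy=-4->C; (4,7):dx=-2,dy=-11->C; (4,8):dx=-13,dy=-17->C
  (4,9):dx=-12,dy=-16->C; (4,10):dx=-10,dy=-2->C; (5,6):dx=+8,dy=+10->C; (5,7):dx=+9,dy=+3->C
  (5,8):dx=-2,dy=-3->C; (5,9):dx=-1,dy=-2->C; (5,10):dx=+1,dy=+12->C; (6,7):dx=+1,dy=-7->D
  (6,8):dx=-10,dy=-13->C; (6,9):dx=-9,dy=-12->C; (6,10):dx=-7,dy=+2->D; (7,8):dx=-11,dy=-6->C
  (7,9):dx=-10,dy=-5->C; (7,10):dx=-8,dy=+9->D; (8,9):dx=+1,dy=+1->C; (8,10):dx=+3,dy=+15->C
  (9,10):dx=+2,dy=+14->C
Step 2: C = 36, D = 9, total pairs = 45.
Step 3: tau = (C - D)/(n(n-1)/2) = (36 - 9)/45 = 0.600000.
Step 4: Exact two-sided p-value (enumerate n! = 3628800 permutations of y under H0): p = 0.016666.
Step 5: alpha = 0.1. reject H0.

tau_b = 0.6000 (C=36, D=9), p = 0.016666, reject H0.


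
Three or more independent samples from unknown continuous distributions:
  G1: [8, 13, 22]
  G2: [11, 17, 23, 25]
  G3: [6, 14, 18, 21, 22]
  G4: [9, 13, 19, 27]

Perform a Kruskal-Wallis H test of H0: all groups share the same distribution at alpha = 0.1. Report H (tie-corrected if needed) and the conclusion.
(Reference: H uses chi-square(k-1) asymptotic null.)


Step 1: Combine all N = 16 observations and assign midranks.
sorted (value, group, rank): (6,G3,1), (8,G1,2), (9,G4,3), (11,G2,4), (13,G1,5.5), (13,G4,5.5), (14,G3,7), (17,G2,8), (18,G3,9), (19,G4,10), (21,G3,11), (22,G1,12.5), (22,G3,12.5), (23,G2,14), (25,G2,15), (27,G4,16)
Step 2: Sum ranks within each group.
R_1 = 20 (n_1 = 3)
R_2 = 41 (n_2 = 4)
R_3 = 40.5 (n_3 = 5)
R_4 = 34.5 (n_4 = 4)
Step 3: H = 12/(N(N+1)) * sum(R_i^2/n_i) - 3(N+1)
     = 12/(16*17) * (20^2/3 + 41^2/4 + 40.5^2/5 + 34.5^2/4) - 3*17
     = 0.044118 * 1179.2 - 51
     = 1.023346.
Step 4: Ties present; correction factor C = 1 - 12/(16^3 - 16) = 0.997059. Corrected H = 1.023346 / 0.997059 = 1.026364.
Step 5: Under H0, H ~ chi^2(3); p-value = 0.794873.
Step 6: alpha = 0.1. fail to reject H0.

H = 1.0264, df = 3, p = 0.794873, fail to reject H0.


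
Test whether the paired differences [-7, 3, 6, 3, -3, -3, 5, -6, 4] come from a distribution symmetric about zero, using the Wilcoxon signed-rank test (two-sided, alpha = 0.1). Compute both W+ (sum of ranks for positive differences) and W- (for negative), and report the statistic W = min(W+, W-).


Step 1: Drop any zero differences (none here) and take |d_i|.
|d| = [7, 3, 6, 3, 3, 3, 5, 6, 4]
Step 2: Midrank |d_i| (ties get averaged ranks).
ranks: |7|->9, |3|->2.5, |6|->7.5, |3|->2.5, |3|->2.5, |3|->2.5, |5|->6, |6|->7.5, |4|->5
Step 3: Attach original signs; sum ranks with positive sign and with negative sign.
W+ = 2.5 + 7.5 + 2.5 + 6 + 5 = 23.5
W- = 9 + 2.5 + 2.5 + 7.5 = 21.5
(Check: W+ + W- = 45 should equal n(n+1)/2 = 45.)
Step 4: Test statistic W = min(W+, W-) = 21.5.
Step 5: Ties in |d|, so use the tie-corrected normal approximation.
        E[W] = n(n+1)/4 = 9*10/4 = 22.5.
        Tie groups: |d|=3 (t=4), |d|=6 (t=2); sum(t^3 - t) = 66.
        Var[W] = n(n+1)(2n+1)/24 - sum(t^3-t)/48 = 1710/24 - 66/48 = 69.875.
        z = (W - E[W]) / sqrt(Var[W]) = (21.5 - 22.5) / 8.3591 = -0.1196.
        Two-sided p = 2*Phi(z) = 0.904776.
Step 6: alpha = 0.1. fail to reject H0.

W+ = 23.5, W- = 21.5, W = min = 21.5, p = 0.904776, fail to reject H0.


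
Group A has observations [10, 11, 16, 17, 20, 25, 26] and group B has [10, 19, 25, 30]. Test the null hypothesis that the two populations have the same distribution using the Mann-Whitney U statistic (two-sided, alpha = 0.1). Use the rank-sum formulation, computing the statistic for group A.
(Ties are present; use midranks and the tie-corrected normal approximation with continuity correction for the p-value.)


Step 1: Combine and sort all 11 observations; assign midranks.
sorted (value, group): (10,X), (10,Y), (11,X), (16,X), (17,X), (19,Y), (20,X), (25,X), (25,Y), (26,X), (30,Y)
ranks: 10->1.5, 10->1.5, 11->3, 16->4, 17->5, 19->6, 20->7, 25->8.5, 25->8.5, 26->10, 30->11
Step 2: Rank sum for X: R1 = 1.5 + 3 + 4 + 5 + 7 + 8.5 + 10 = 39.
Step 3: U_X = R1 - n1(n1+1)/2 = 39 - 7*8/2 = 39 - 28 = 11.
       U_Y = n1*n2 - U_X = 28 - 11 = 17.
Step 4: Ties are present, so use the tie-corrected normal approximation (with continuity correction) for the p-value.
Step 5: p-value = 0.635059; compare to alpha = 0.1. fail to reject H0.

U_X = 11, p = 0.635059, fail to reject H0 at alpha = 0.1.


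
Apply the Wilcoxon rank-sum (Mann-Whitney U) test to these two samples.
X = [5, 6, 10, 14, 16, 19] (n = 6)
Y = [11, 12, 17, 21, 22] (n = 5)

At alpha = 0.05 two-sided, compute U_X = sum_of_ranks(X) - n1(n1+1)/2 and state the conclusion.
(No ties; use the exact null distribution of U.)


Step 1: Combine and sort all 11 observations; assign midranks.
sorted (value, group): (5,X), (6,X), (10,X), (11,Y), (12,Y), (14,X), (16,X), (17,Y), (19,X), (21,Y), (22,Y)
ranks: 5->1, 6->2, 10->3, 11->4, 12->5, 14->6, 16->7, 17->8, 19->9, 21->10, 22->11
Step 2: Rank sum for X: R1 = 1 + 2 + 3 + 6 + 7 + 9 = 28.
Step 3: U_X = R1 - n1(n1+1)/2 = 28 - 6*7/2 = 28 - 21 = 7.
       U_Y = n1*n2 - U_X = 30 - 7 = 23.
Step 4: No ties, so the exact null distribution of U (based on enumerating the C(11,6) = 462 equally likely rank assignments) gives the two-sided p-value.
Step 5: p-value = 0.177489; compare to alpha = 0.05. fail to reject H0.

U_X = 7, p = 0.177489, fail to reject H0 at alpha = 0.05.


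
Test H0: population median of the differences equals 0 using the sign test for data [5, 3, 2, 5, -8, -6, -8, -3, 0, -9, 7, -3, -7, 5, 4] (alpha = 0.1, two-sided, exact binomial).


Step 1: Discard zero differences. Original n = 15; n_eff = number of nonzero differences = 14.
Nonzero differences (with sign): +5, +3, +2, +5, -8, -6, -8, -3, -9, +7, -3, -7, +5, +4
Step 2: Count signs: positive = 7, negative = 7.
Step 3: Under H0: P(positive) = 0.5, so the number of positives S ~ Bin(14, 0.5).
Step 4: Two-sided exact p-value = sum of Bin(14,0.5) probabilities at or below the observed probability = 1.000000.
Step 5: alpha = 0.1. fail to reject H0.

n_eff = 14, pos = 7, neg = 7, p = 1.000000, fail to reject H0.


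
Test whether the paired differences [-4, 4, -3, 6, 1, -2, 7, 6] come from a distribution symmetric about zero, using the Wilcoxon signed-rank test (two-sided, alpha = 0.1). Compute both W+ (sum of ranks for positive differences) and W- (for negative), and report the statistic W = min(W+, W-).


Step 1: Drop any zero differences (none here) and take |d_i|.
|d| = [4, 4, 3, 6, 1, 2, 7, 6]
Step 2: Midrank |d_i| (ties get averaged ranks).
ranks: |4|->4.5, |4|->4.5, |3|->3, |6|->6.5, |1|->1, |2|->2, |7|->8, |6|->6.5
Step 3: Attach original signs; sum ranks with positive sign and with negative sign.
W+ = 4.5 + 6.5 + 1 + 8 + 6.5 = 26.5
W- = 4.5 + 3 + 2 = 9.5
(Check: W+ + W- = 36 should equal n(n+1)/2 = 36.)
Step 4: Test statistic W = min(W+, W-) = 9.5.
Step 5: Ties in |d|, so use the tie-corrected normal approximation.
        E[W] = n(n+1)/4 = 8*9/4 = 18.
        Tie groups: |d|=4 (t=2), |d|=6 (t=2); sum(t^3 - t) = 12.
        Var[W] = n(n+1)(2n+1)/24 - sum(t^3-t)/48 = 1224/24 - 12/48 = 50.75.
        z = (W - E[W]) / sqrt(Var[W]) = (9.5 - 18) / 7.1239 = -1.1932.
        Two-sided p = 2*Phi(z) = 0.232804.
Step 6: alpha = 0.1. fail to reject H0.

W+ = 26.5, W- = 9.5, W = min = 9.5, p = 0.232804, fail to reject H0.


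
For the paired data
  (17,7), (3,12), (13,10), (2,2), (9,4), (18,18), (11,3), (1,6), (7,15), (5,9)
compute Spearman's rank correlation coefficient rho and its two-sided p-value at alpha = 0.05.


Step 1: Rank x and y separately (midranks; no ties here).
rank(x): 17->9, 3->3, 13->8, 2->2, 9->6, 18->10, 11->7, 1->1, 7->5, 5->4
rank(y): 7->5, 12->8, 10->7, 2->1, 4->3, 18->10, 3->2, 6->4, 15->9, 9->6
Step 2: d_i = R_x(i) - R_y(i); compute d_i^2.
  (9-5)^2=16, (3-8)^2=25, (8-7)^2=1, (2-1)^2=1, (6-3)^2=9, (10-10)^2=0, (7-2)^2=25, (1-4)^2=9, (5-9)^2=16, (4-6)^2=4
sum(d^2) = 106.
Step 3: rho = 1 - 6*106 / (10*(10^2 - 1)) = 1 - 636/990 = 0.357576.
Step 4: Under H0, t = rho * sqrt((n-2)/(1-rho^2)) = 1.0830 ~ t(8).
Step 5: Two-sided p-value from the t-distribution with 8 df = 0.310376.
Step 6: alpha = 0.05. fail to reject H0.

rho = 0.3576, p = 0.310376, fail to reject H0 at alpha = 0.05.


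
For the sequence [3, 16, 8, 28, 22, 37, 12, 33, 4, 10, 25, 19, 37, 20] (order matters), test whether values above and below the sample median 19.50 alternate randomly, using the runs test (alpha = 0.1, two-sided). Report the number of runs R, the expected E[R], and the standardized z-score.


Step 1: Compute median = 19.50; label A = above, B = below.
Labels in order: BBBAAABABBABAA  (n_A = 7, n_B = 7)
Step 2: Count runs R = 8.
Step 3: Under H0 (random ordering), E[R] = 2*n_A*n_B/(n_A+n_B) + 1 = 2*7*7/14 + 1 = 8.0000.
        Var[R] = 2*n_A*n_B*(2*n_A*n_B - n_A - n_B) / ((n_A+n_B)^2 * (n_A+n_B-1)) = 8232/2548 = 3.2308.
        SD[R] = 1.7974.
Step 4: R = E[R], so z = 0 with no continuity correction.
Step 5: Two-sided p-value via normal approximation = 2*(1 - Phi(|z|)) = 1.000000.
Step 6: alpha = 0.1. fail to reject H0.

R = 8, z = 0.0000, p = 1.000000, fail to reject H0.


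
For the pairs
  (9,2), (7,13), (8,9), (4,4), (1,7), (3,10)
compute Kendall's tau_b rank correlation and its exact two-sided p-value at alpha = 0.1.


Step 1: Enumerate the 15 unordered pairs (i,j) with i<j and classify each by sign(x_j-x_i) * sign(y_j-y_i).
  (1,2):dx=-2,dy=+11->D; (1,3):dx=-1,dy=+7->D; (1,4):dx=-5,dy=+2->D; (1,5):dx=-8,dy=+5->D
  (1,6):dx=-6,dy=+8->D; (2,3):dx=+1,dy=-4->D; (2,4):dx=-3,dy=-9->C; (2,5):dx=-6,dy=-6->C
  (2,6):dx=-4,dy=-3->C; (3,4):dx=-4,dy=-5->C; (3,5):dx=-7,dy=-2->C; (3,6):dx=-5,dy=+1->D
  (4,5):dx=-3,dy=+3->D; (4,6):dx=-1,dy=+6->D; (5,6):dx=+2,dy=+3->C
Step 2: C = 6, D = 9, total pairs = 15.
Step 3: tau = (C - D)/(n(n-1)/2) = (6 - 9)/15 = -0.200000.
Step 4: Exact two-sided p-value (enumerate n! = 720 permutations of y under H0): p = 0.719444.
Step 5: alpha = 0.1. fail to reject H0.

tau_b = -0.2000 (C=6, D=9), p = 0.719444, fail to reject H0.


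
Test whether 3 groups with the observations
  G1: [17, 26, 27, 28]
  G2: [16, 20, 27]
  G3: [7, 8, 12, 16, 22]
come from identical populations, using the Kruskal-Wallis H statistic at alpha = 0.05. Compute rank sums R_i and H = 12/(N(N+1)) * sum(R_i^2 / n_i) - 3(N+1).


Step 1: Combine all N = 12 observations and assign midranks.
sorted (value, group, rank): (7,G3,1), (8,G3,2), (12,G3,3), (16,G2,4.5), (16,G3,4.5), (17,G1,6), (20,G2,7), (22,G3,8), (26,G1,9), (27,G1,10.5), (27,G2,10.5), (28,G1,12)
Step 2: Sum ranks within each group.
R_1 = 37.5 (n_1 = 4)
R_2 = 22 (n_2 = 3)
R_3 = 18.5 (n_3 = 5)
Step 3: H = 12/(N(N+1)) * sum(R_i^2/n_i) - 3(N+1)
     = 12/(12*13) * (37.5^2/4 + 22^2/3 + 18.5^2/5) - 3*13
     = 0.076923 * 581.346 - 39
     = 5.718910.
Step 4: Ties present; correction factor C = 1 - 12/(12^3 - 12) = 0.993007. Corrected H = 5.718910 / 0.993007 = 5.759184.
Step 5: Under H0, H ~ chi^2(2); p-value = 0.056158.
Step 6: alpha = 0.05. fail to reject H0.

H = 5.7592, df = 2, p = 0.056158, fail to reject H0.


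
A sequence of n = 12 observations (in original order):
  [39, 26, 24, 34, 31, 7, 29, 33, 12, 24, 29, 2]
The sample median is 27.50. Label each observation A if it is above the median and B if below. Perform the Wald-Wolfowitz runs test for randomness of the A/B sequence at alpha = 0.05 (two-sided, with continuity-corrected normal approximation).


Step 1: Compute median = 27.50; label A = above, B = below.
Labels in order: ABBAABAABBAB  (n_A = 6, n_B = 6)
Step 2: Count runs R = 8.
Step 3: Under H0 (random ordering), E[R] = 2*n_A*n_B/(n_A+n_B) + 1 = 2*6*6/12 + 1 = 7.0000.
        Var[R] = 2*n_A*n_B*(2*n_A*n_B - n_A - n_B) / ((n_A+n_B)^2 * (n_A+n_B-1)) = 4320/1584 = 2.7273.
        SD[R] = 1.6514.
Step 4: Continuity-corrected z = (R - 0.5 - E[R]) / SD[R] = (8 - 0.5 - 7.0000) / 1.6514 = 0.3028.
Step 5: Two-sided p-value via normal approximation = 2*(1 - Phi(|z|)) = 0.762069.
Step 6: alpha = 0.05. fail to reject H0.

R = 8, z = 0.3028, p = 0.762069, fail to reject H0.


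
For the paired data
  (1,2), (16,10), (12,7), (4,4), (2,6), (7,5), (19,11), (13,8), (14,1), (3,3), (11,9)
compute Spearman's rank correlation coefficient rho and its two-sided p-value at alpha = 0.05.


Step 1: Rank x and y separately (midranks; no ties here).
rank(x): 1->1, 16->10, 12->7, 4->4, 2->2, 7->5, 19->11, 13->8, 14->9, 3->3, 11->6
rank(y): 2->2, 10->10, 7->7, 4->4, 6->6, 5->5, 11->11, 8->8, 1->1, 3->3, 9->9
Step 2: d_i = R_x(i) - R_y(i); compute d_i^2.
  (1-2)^2=1, (10-10)^2=0, (7-7)^2=0, (4-4)^2=0, (2-6)^2=16, (5-5)^2=0, (11-11)^2=0, (8-8)^2=0, (9-1)^2=64, (3-3)^2=0, (6-9)^2=9
sum(d^2) = 90.
Step 3: rho = 1 - 6*90 / (11*(11^2 - 1)) = 1 - 540/1320 = 0.590909.
Step 4: Under H0, t = rho * sqrt((n-2)/(1-rho^2)) = 2.1974 ~ t(9).
Step 5: Two-sided p-value from the t-distribution with 9 df = 0.055576.
Step 6: alpha = 0.05. fail to reject H0.

rho = 0.5909, p = 0.055576, fail to reject H0 at alpha = 0.05.


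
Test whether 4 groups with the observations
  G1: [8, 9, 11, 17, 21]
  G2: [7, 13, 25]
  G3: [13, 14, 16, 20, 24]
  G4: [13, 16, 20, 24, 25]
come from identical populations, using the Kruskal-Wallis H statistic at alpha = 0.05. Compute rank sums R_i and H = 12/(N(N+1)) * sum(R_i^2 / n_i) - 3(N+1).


Step 1: Combine all N = 18 observations and assign midranks.
sorted (value, group, rank): (7,G2,1), (8,G1,2), (9,G1,3), (11,G1,4), (13,G2,6), (13,G3,6), (13,G4,6), (14,G3,8), (16,G3,9.5), (16,G4,9.5), (17,G1,11), (20,G3,12.5), (20,G4,12.5), (21,G1,14), (24,G3,15.5), (24,G4,15.5), (25,G2,17.5), (25,G4,17.5)
Step 2: Sum ranks within each group.
R_1 = 34 (n_1 = 5)
R_2 = 24.5 (n_2 = 3)
R_3 = 51.5 (n_3 = 5)
R_4 = 61 (n_4 = 5)
Step 3: H = 12/(N(N+1)) * sum(R_i^2/n_i) - 3(N+1)
     = 12/(18*19) * (34^2/5 + 24.5^2/3 + 51.5^2/5 + 61^2/5) - 3*19
     = 0.035088 * 1705.93 - 57
     = 2.857310.
Step 4: Ties present; correction factor C = 1 - 48/(18^3 - 18) = 0.991744. Corrected H = 2.857310 / 0.991744 = 2.881096.
Step 5: Under H0, H ~ chi^2(3); p-value = 0.410323.
Step 6: alpha = 0.05. fail to reject H0.

H = 2.8811, df = 3, p = 0.410323, fail to reject H0.


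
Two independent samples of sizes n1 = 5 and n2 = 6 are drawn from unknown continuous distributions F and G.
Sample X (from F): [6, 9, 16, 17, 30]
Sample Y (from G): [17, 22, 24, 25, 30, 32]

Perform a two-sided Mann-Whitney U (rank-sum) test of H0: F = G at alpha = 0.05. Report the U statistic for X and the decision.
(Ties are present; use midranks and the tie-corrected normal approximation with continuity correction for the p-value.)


Step 1: Combine and sort all 11 observations; assign midranks.
sorted (value, group): (6,X), (9,X), (16,X), (17,X), (17,Y), (22,Y), (24,Y), (25,Y), (30,X), (30,Y), (32,Y)
ranks: 6->1, 9->2, 16->3, 17->4.5, 17->4.5, 22->6, 24->7, 25->8, 30->9.5, 30->9.5, 32->11
Step 2: Rank sum for X: R1 = 1 + 2 + 3 + 4.5 + 9.5 = 20.
Step 3: U_X = R1 - n1(n1+1)/2 = 20 - 5*6/2 = 20 - 15 = 5.
       U_Y = n1*n2 - U_X = 30 - 5 = 25.
Step 4: Ties are present, so use the tie-corrected normal approximation (with continuity correction) for the p-value.
Step 5: p-value = 0.081440; compare to alpha = 0.05. fail to reject H0.

U_X = 5, p = 0.081440, fail to reject H0 at alpha = 0.05.


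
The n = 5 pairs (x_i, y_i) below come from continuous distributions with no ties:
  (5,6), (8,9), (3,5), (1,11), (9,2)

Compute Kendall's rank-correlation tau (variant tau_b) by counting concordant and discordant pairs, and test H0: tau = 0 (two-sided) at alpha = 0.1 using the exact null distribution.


Step 1: Enumerate the 10 unordered pairs (i,j) with i<j and classify each by sign(x_j-x_i) * sign(y_j-y_i).
  (1,2):dx=+3,dy=+3->C; (1,3):dx=-2,dy=-1->C; (1,4):dx=-4,dy=+5->D; (1,5):dx=+4,dy=-4->D
  (2,3):dx=-5,dy=-4->C; (2,4):dx=-7,dy=+2->D; (2,5):dx=+1,dy=-7->D; (3,4):dx=-2,dy=+6->D
  (3,5):dx=+6,dy=-3->D; (4,5):dx=+8,dy=-9->D
Step 2: C = 3, D = 7, total pairs = 10.
Step 3: tau = (C - D)/(n(n-1)/2) = (3 - 7)/10 = -0.400000.
Step 4: Exact two-sided p-value (enumerate n! = 120 permutations of y under H0): p = 0.483333.
Step 5: alpha = 0.1. fail to reject H0.

tau_b = -0.4000 (C=3, D=7), p = 0.483333, fail to reject H0.


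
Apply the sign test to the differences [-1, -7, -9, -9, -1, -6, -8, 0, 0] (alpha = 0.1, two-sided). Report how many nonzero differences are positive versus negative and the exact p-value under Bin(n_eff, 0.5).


Step 1: Discard zero differences. Original n = 9; n_eff = number of nonzero differences = 7.
Nonzero differences (with sign): -1, -7, -9, -9, -1, -6, -8
Step 2: Count signs: positive = 0, negative = 7.
Step 3: Under H0: P(positive) = 0.5, so the number of positives S ~ Bin(7, 0.5).
Step 4: Two-sided exact p-value = sum of Bin(7,0.5) probabilities at or below the observed probability = 0.015625.
Step 5: alpha = 0.1. reject H0.

n_eff = 7, pos = 0, neg = 7, p = 0.015625, reject H0.


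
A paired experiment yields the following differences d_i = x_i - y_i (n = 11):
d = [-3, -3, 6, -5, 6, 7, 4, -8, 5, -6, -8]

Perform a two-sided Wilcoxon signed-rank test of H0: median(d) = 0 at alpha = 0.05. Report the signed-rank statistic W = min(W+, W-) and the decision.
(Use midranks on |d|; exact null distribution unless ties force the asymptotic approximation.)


Step 1: Drop any zero differences (none here) and take |d_i|.
|d| = [3, 3, 6, 5, 6, 7, 4, 8, 5, 6, 8]
Step 2: Midrank |d_i| (ties get averaged ranks).
ranks: |3|->1.5, |3|->1.5, |6|->7, |5|->4.5, |6|->7, |7|->9, |4|->3, |8|->10.5, |5|->4.5, |6|->7, |8|->10.5
Step 3: Attach original signs; sum ranks with positive sign and with negative sign.
W+ = 7 + 7 + 9 + 3 + 4.5 = 30.5
W- = 1.5 + 1.5 + 4.5 + 10.5 + 7 + 10.5 = 35.5
(Check: W+ + W- = 66 should equal n(n+1)/2 = 66.)
Step 4: Test statistic W = min(W+, W-) = 30.5.
Step 5: Ties in |d|, so use the tie-corrected normal approximation.
        E[W] = n(n+1)/4 = 11*12/4 = 33.
        Tie groups: |d|=3 (t=2), |d|=5 (t=2), |d|=6 (t=3), |d|=8 (t=2); sum(t^3 - t) = 42.
        Var[W] = n(n+1)(2n+1)/24 - sum(t^3-t)/48 = 3036/24 - 42/48 = 125.625.
        z = (W - E[W]) / sqrt(Var[W]) = (30.5 - 33) / 11.2083 = -0.2230.
        Two-sided p = 2*Phi(z) = 0.823497.
Step 6: alpha = 0.05. fail to reject H0.

W+ = 30.5, W- = 35.5, W = min = 30.5, p = 0.823497, fail to reject H0.


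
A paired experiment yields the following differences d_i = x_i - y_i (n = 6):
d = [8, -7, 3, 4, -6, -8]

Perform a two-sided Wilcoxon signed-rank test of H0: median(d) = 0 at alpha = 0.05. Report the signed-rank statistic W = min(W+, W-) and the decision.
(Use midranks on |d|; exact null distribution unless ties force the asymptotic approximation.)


Step 1: Drop any zero differences (none here) and take |d_i|.
|d| = [8, 7, 3, 4, 6, 8]
Step 2: Midrank |d_i| (ties get averaged ranks).
ranks: |8|->5.5, |7|->4, |3|->1, |4|->2, |6|->3, |8|->5.5
Step 3: Attach original signs; sum ranks with positive sign and with negative sign.
W+ = 5.5 + 1 + 2 = 8.5
W- = 4 + 3 + 5.5 = 12.5
(Check: W+ + W- = 21 should equal n(n+1)/2 = 21.)
Step 4: Test statistic W = min(W+, W-) = 8.5.
Step 5: Ties in |d|, so use the tie-corrected normal approximation.
        E[W] = n(n+1)/4 = 6*7/4 = 10.5.
        Tie groups: |d|=8 (t=2); sum(t^3 - t) = 6.
        Var[W] = n(n+1)(2n+1)/24 - sum(t^3-t)/48 = 546/24 - 6/48 = 22.625.
        z = (W - E[W]) / sqrt(Var[W]) = (8.5 - 10.5) / 4.7566 = -0.4205.
        Two-sided p = 2*Phi(z) = 0.674142.
Step 6: alpha = 0.05. fail to reject H0.

W+ = 8.5, W- = 12.5, W = min = 8.5, p = 0.674142, fail to reject H0.


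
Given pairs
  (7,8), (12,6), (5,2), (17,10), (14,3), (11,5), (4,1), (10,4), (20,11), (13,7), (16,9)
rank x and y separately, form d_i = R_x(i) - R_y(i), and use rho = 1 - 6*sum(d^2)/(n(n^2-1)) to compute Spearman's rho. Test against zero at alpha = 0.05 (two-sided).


Step 1: Rank x and y separately (midranks; no ties here).
rank(x): 7->3, 12->6, 5->2, 17->10, 14->8, 11->5, 4->1, 10->4, 20->11, 13->7, 16->9
rank(y): 8->8, 6->6, 2->2, 10->10, 3->3, 5->5, 1->1, 4->4, 11->11, 7->7, 9->9
Step 2: d_i = R_x(i) - R_y(i); compute d_i^2.
  (3-8)^2=25, (6-6)^2=0, (2-2)^2=0, (10-10)^2=0, (8-3)^2=25, (5-5)^2=0, (1-1)^2=0, (4-4)^2=0, (11-11)^2=0, (7-7)^2=0, (9-9)^2=0
sum(d^2) = 50.
Step 3: rho = 1 - 6*50 / (11*(11^2 - 1)) = 1 - 300/1320 = 0.772727.
Step 4: Under H0, t = rho * sqrt((n-2)/(1-rho^2)) = 3.6522 ~ t(9).
Step 5: Two-sided p-value from the t-distribution with 9 df = 0.005299.
Step 6: alpha = 0.05. reject H0.

rho = 0.7727, p = 0.005299, reject H0 at alpha = 0.05.


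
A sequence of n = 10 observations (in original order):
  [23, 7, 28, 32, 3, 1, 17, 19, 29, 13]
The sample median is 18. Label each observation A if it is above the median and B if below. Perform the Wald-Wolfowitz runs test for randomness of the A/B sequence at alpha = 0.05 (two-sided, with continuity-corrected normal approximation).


Step 1: Compute median = 18; label A = above, B = below.
Labels in order: ABAABBBAAB  (n_A = 5, n_B = 5)
Step 2: Count runs R = 6.
Step 3: Under H0 (random ordering), E[R] = 2*n_A*n_B/(n_A+n_B) + 1 = 2*5*5/10 + 1 = 6.0000.
        Var[R] = 2*n_A*n_B*(2*n_A*n_B - n_A - n_B) / ((n_A+n_B)^2 * (n_A+n_B-1)) = 2000/900 = 2.2222.
        SD[R] = 1.4907.
Step 4: R = E[R], so z = 0 with no continuity correction.
Step 5: Two-sided p-value via normal approximation = 2*(1 - Phi(|z|)) = 1.000000.
Step 6: alpha = 0.05. fail to reject H0.

R = 6, z = 0.0000, p = 1.000000, fail to reject H0.


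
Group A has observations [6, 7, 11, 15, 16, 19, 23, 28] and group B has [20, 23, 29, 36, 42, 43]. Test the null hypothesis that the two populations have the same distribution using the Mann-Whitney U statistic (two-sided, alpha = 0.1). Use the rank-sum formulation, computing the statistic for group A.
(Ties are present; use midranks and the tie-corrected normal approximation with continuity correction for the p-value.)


Step 1: Combine and sort all 14 observations; assign midranks.
sorted (value, group): (6,X), (7,X), (11,X), (15,X), (16,X), (19,X), (20,Y), (23,X), (23,Y), (28,X), (29,Y), (36,Y), (42,Y), (43,Y)
ranks: 6->1, 7->2, 11->3, 15->4, 16->5, 19->6, 20->7, 23->8.5, 23->8.5, 28->10, 29->11, 36->12, 42->13, 43->14
Step 2: Rank sum for X: R1 = 1 + 2 + 3 + 4 + 5 + 6 + 8.5 + 10 = 39.5.
Step 3: U_X = R1 - n1(n1+1)/2 = 39.5 - 8*9/2 = 39.5 - 36 = 3.5.
       U_Y = n1*n2 - U_X = 48 - 3.5 = 44.5.
Step 4: Ties are present, so use the tie-corrected normal approximation (with continuity correction) for the p-value.
Step 5: p-value = 0.009743; compare to alpha = 0.1. reject H0.

U_X = 3.5, p = 0.009743, reject H0 at alpha = 0.1.


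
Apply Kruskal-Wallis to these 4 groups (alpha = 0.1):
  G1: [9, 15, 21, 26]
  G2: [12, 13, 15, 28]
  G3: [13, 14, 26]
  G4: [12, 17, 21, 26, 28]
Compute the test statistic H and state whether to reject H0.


Step 1: Combine all N = 16 observations and assign midranks.
sorted (value, group, rank): (9,G1,1), (12,G2,2.5), (12,G4,2.5), (13,G2,4.5), (13,G3,4.5), (14,G3,6), (15,G1,7.5), (15,G2,7.5), (17,G4,9), (21,G1,10.5), (21,G4,10.5), (26,G1,13), (26,G3,13), (26,G4,13), (28,G2,15.5), (28,G4,15.5)
Step 2: Sum ranks within each group.
R_1 = 32 (n_1 = 4)
R_2 = 30 (n_2 = 4)
R_3 = 23.5 (n_3 = 3)
R_4 = 50.5 (n_4 = 5)
Step 3: H = 12/(N(N+1)) * sum(R_i^2/n_i) - 3(N+1)
     = 12/(16*17) * (32^2/4 + 30^2/4 + 23.5^2/3 + 50.5^2/5) - 3*17
     = 0.044118 * 1175.13 - 51
     = 0.844118.
Step 4: Ties present; correction factor C = 1 - 54/(16^3 - 16) = 0.986765. Corrected H = 0.844118 / 0.986765 = 0.855440.
Step 5: Under H0, H ~ chi^2(3); p-value = 0.836166.
Step 6: alpha = 0.1. fail to reject H0.

H = 0.8554, df = 3, p = 0.836166, fail to reject H0.


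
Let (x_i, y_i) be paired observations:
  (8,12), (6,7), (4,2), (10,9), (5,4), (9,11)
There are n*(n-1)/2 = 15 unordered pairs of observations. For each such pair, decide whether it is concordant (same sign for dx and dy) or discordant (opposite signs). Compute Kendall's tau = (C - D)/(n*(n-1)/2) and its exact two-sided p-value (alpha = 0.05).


Step 1: Enumerate the 15 unordered pairs (i,j) with i<j and classify each by sign(x_j-x_i) * sign(y_j-y_i).
  (1,2):dx=-2,dy=-5->C; (1,3):dx=-4,dy=-10->C; (1,4):dx=+2,dy=-3->D; (1,5):dx=-3,dy=-8->C
  (1,6):dx=+1,dy=-1->D; (2,3):dx=-2,dy=-5->C; (2,4):dx=+4,dy=+2->C; (2,5):dx=-1,dy=-3->C
  (2,6):dx=+3,dy=+4->C; (3,4):dx=+6,dy=+7->C; (3,5):dx=+1,dy=+2->C; (3,6):dx=+5,dy=+9->C
  (4,5):dx=-5,dy=-5->C; (4,6):dx=-1,dy=+2->D; (5,6):dx=+4,dy=+7->C
Step 2: C = 12, D = 3, total pairs = 15.
Step 3: tau = (C - D)/(n(n-1)/2) = (12 - 3)/15 = 0.600000.
Step 4: Exact two-sided p-value (enumerate n! = 720 permutations of y under H0): p = 0.136111.
Step 5: alpha = 0.05. fail to reject H0.

tau_b = 0.6000 (C=12, D=3), p = 0.136111, fail to reject H0.


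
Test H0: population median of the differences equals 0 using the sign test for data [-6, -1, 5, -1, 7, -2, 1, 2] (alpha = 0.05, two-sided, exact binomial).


Step 1: Discard zero differences. Original n = 8; n_eff = number of nonzero differences = 8.
Nonzero differences (with sign): -6, -1, +5, -1, +7, -2, +1, +2
Step 2: Count signs: positive = 4, negative = 4.
Step 3: Under H0: P(positive) = 0.5, so the number of positives S ~ Bin(8, 0.5).
Step 4: Two-sided exact p-value = sum of Bin(8,0.5) probabilities at or below the observed probability = 1.000000.
Step 5: alpha = 0.05. fail to reject H0.

n_eff = 8, pos = 4, neg = 4, p = 1.000000, fail to reject H0.


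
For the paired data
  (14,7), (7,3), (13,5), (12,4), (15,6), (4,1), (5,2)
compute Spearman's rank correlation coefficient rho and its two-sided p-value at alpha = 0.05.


Step 1: Rank x and y separately (midranks; no ties here).
rank(x): 14->6, 7->3, 13->5, 12->4, 15->7, 4->1, 5->2
rank(y): 7->7, 3->3, 5->5, 4->4, 6->6, 1->1, 2->2
Step 2: d_i = R_x(i) - R_y(i); compute d_i^2.
  (6-7)^2=1, (3-3)^2=0, (5-5)^2=0, (4-4)^2=0, (7-6)^2=1, (1-1)^2=0, (2-2)^2=0
sum(d^2) = 2.
Step 3: rho = 1 - 6*2 / (7*(7^2 - 1)) = 1 - 12/336 = 0.964286.
Step 4: Under H0, t = rho * sqrt((n-2)/(1-rho^2)) = 8.1408 ~ t(5).
Step 5: Two-sided p-value from the t-distribution with 5 df = 0.000454.
Step 6: alpha = 0.05. reject H0.

rho = 0.9643, p = 0.000454, reject H0 at alpha = 0.05.


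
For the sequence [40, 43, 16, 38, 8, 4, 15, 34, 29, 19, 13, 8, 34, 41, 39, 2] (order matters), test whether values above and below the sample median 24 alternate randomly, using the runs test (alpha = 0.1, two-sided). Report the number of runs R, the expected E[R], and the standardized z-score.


Step 1: Compute median = 24; label A = above, B = below.
Labels in order: AABABBBAABBBAAAB  (n_A = 8, n_B = 8)
Step 2: Count runs R = 8.
Step 3: Under H0 (random ordering), E[R] = 2*n_A*n_B/(n_A+n_B) + 1 = 2*8*8/16 + 1 = 9.0000.
        Var[R] = 2*n_A*n_B*(2*n_A*n_B - n_A - n_B) / ((n_A+n_B)^2 * (n_A+n_B-1)) = 14336/3840 = 3.7333.
        SD[R] = 1.9322.
Step 4: Continuity-corrected z = (R + 0.5 - E[R]) / SD[R] = (8 + 0.5 - 9.0000) / 1.9322 = -0.2588.
Step 5: Two-sided p-value via normal approximation = 2*(1 - Phi(|z|)) = 0.795809.
Step 6: alpha = 0.1. fail to reject H0.

R = 8, z = -0.2588, p = 0.795809, fail to reject H0.


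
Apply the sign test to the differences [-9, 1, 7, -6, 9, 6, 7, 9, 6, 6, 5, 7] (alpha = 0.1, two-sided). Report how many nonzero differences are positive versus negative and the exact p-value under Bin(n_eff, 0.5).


Step 1: Discard zero differences. Original n = 12; n_eff = number of nonzero differences = 12.
Nonzero differences (with sign): -9, +1, +7, -6, +9, +6, +7, +9, +6, +6, +5, +7
Step 2: Count signs: positive = 10, negative = 2.
Step 3: Under H0: P(positive) = 0.5, so the number of positives S ~ Bin(12, 0.5).
Step 4: Two-sided exact p-value = sum of Bin(12,0.5) probabilities at or below the observed probability = 0.038574.
Step 5: alpha = 0.1. reject H0.

n_eff = 12, pos = 10, neg = 2, p = 0.038574, reject H0.
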